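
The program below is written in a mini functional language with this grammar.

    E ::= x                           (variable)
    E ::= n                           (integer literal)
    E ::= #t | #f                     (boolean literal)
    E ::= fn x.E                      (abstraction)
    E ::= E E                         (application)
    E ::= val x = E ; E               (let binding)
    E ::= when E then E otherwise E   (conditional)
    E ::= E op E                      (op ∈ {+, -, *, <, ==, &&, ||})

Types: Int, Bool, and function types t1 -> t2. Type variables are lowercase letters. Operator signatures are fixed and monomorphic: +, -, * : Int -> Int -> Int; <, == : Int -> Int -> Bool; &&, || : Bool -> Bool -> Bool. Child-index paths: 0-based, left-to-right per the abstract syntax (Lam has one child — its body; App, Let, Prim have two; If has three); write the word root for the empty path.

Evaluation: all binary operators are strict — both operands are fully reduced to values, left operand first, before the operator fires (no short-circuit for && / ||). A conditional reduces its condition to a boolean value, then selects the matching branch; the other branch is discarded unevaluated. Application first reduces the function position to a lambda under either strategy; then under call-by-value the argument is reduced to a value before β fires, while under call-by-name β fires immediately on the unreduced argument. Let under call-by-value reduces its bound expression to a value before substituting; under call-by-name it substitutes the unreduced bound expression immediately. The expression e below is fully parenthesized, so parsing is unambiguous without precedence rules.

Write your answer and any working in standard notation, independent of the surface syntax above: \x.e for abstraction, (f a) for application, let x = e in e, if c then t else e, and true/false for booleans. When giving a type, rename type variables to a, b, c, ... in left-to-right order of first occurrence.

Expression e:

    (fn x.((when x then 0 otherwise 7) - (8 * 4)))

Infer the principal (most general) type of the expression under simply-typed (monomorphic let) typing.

Answer: Bool -> Int

Working:
x : a
  unify a ~ Bool
  unify Int ~ Int
  unify Int ~ Int
  unify Int ~ Int
  unify Int ~ Int
  unify Int ~ Int
\x._ : Bool -> Int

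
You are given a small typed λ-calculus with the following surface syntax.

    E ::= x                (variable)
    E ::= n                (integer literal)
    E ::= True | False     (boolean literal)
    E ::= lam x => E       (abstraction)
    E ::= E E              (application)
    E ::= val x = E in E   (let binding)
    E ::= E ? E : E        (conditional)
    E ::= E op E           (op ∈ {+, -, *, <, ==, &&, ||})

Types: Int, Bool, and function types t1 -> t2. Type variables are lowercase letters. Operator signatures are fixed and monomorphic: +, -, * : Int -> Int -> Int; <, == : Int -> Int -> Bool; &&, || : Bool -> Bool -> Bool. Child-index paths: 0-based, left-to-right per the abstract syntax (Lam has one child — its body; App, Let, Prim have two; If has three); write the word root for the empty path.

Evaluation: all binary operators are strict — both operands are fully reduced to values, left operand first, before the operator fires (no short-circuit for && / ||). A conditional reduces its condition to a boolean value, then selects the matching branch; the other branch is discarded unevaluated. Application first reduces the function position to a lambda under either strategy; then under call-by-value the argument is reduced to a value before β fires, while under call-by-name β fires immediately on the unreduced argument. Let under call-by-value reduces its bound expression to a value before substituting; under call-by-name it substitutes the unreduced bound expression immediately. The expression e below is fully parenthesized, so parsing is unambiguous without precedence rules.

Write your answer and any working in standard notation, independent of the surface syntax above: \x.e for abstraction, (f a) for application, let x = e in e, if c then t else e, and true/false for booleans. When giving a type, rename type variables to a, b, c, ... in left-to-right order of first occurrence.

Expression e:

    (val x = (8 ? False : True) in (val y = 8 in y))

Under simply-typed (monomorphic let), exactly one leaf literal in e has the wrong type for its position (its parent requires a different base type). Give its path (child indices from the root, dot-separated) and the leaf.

Trace:
  unify Int ~ Bool
  FAIL: mismatch Int ~ Bool

Answer: 0.0 : 8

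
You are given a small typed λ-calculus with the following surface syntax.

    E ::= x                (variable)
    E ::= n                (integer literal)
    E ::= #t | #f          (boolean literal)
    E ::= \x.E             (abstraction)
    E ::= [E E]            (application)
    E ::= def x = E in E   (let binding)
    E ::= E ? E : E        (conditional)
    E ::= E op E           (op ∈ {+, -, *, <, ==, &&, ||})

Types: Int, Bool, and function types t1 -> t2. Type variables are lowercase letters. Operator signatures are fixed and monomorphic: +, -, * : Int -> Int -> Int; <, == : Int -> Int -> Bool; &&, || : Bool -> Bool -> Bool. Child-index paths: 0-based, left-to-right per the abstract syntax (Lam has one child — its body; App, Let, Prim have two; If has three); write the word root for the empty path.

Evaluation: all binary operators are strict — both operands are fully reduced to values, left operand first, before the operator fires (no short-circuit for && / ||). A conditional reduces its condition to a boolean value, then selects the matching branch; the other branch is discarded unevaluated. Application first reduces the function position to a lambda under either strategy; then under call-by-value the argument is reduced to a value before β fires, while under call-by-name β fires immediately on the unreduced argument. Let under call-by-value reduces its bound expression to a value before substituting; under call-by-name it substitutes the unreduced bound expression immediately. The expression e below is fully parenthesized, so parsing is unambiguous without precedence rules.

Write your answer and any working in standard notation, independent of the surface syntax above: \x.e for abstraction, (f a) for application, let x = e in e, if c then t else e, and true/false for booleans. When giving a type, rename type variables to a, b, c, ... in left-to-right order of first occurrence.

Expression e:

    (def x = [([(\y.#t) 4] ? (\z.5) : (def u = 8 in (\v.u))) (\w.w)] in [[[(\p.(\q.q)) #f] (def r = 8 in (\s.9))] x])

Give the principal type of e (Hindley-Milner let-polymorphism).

Trace:
\y._ : a -> Bool
  unify a -> Bool ~ Int -> b
  unify a ~ Int
  unify Bool ~ b
_ _ : Bool
  unify Bool ~ Bool
\z._ : c -> Int
let u : Int
u : Int
\v._ : d -> Int
  unify c -> Int ~ d -> Int
  unify c ~ d
  unify Int ~ Int
w : e
\w._ : e -> e
  unify d -> Int ~ (e -> e) -> f
  unify d ~ e -> e
  unify Int ~ f
_ _ : Int
let x : Int
q : h
\q._ : h -> h
\p._ : g -> h -> h
  unify g -> h -> h ~ Bool -> i
  unify g ~ Bool
  unify h -> h ~ i
_ _ : h -> h
let r : Int
\s._ : j -> Int
  unify h -> h ~ (j -> Int) -> k
  unify h ~ j -> Int
  unify j -> Int ~ k
_ _ : j -> Int
x : Int
  unify j -> Int ~ Int -> l
  unify j ~ Int
  unify Int ~ l
_ _ : Int

Answer: Int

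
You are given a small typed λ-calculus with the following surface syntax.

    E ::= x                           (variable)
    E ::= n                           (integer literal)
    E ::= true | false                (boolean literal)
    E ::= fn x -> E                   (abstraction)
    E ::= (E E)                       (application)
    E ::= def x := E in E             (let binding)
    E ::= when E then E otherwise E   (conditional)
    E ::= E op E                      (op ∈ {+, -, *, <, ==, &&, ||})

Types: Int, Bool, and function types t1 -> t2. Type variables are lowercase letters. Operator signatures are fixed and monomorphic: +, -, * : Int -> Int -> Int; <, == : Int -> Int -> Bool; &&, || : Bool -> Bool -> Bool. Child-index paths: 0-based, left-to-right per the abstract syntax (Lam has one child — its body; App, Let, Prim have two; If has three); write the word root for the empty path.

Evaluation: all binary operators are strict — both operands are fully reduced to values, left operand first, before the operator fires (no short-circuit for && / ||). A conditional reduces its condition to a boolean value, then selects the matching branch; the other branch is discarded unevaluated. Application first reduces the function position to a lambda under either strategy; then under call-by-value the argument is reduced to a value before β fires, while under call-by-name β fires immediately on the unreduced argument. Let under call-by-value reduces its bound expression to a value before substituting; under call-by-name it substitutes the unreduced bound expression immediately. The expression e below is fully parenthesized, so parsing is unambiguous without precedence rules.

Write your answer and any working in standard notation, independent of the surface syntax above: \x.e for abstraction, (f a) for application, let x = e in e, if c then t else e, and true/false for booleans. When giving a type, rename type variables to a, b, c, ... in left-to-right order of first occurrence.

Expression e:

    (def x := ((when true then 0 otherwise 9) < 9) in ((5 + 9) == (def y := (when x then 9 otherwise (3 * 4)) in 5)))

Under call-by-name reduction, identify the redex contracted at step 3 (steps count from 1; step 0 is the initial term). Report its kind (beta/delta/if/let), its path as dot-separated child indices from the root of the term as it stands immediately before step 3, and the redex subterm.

Working:
step 0: (let x = ((if true then 0 else 9) < 9) in ((5 + 9) == (let y = (if x then 9 else (3 * 4)) in 5)))
step 1: [let@root] ((5 + 9) == (let y = (if ((if true then 0 else 9) < 9) then 9 else (3 * 4)) in 5))
step 2: [delta@0] (14 == (let y = (if ((if true then 0 else 9) < 9) then 9 else (3 * 4)) in 5))
step 3: [let@1] (14 == 5)

Answer: let at 1 : (let y = (if ((if true then 0 else 9) < 9) then 9 else (3 * 4)) in 5)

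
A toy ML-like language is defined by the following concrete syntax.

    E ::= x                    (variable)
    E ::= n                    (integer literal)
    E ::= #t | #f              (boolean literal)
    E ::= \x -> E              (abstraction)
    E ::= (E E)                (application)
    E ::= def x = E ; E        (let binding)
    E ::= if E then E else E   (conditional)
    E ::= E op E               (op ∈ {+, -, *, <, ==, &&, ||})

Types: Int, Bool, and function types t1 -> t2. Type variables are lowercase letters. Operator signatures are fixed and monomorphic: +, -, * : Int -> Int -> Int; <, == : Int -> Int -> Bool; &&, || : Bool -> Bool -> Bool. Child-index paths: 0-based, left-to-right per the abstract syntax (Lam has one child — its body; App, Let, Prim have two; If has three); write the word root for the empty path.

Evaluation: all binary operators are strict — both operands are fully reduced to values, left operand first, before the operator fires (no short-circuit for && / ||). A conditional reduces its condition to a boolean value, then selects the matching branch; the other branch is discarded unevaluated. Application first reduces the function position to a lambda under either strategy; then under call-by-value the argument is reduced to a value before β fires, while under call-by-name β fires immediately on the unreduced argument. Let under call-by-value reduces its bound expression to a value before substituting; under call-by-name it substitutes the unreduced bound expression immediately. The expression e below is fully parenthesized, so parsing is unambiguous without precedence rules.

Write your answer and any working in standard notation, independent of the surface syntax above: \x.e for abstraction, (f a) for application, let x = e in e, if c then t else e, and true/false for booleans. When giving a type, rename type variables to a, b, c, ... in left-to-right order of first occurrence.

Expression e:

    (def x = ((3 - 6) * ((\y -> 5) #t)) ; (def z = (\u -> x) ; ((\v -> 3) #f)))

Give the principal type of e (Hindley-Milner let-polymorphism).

Answer: Int

Trace:
  unify Int ~ Int
  unify Int ~ Int
  unify Int ~ Int
\y._ : a -> Int
  unify a -> Int ~ Bool -> b
  unify a ~ Bool
  unify Int ~ b
_ _ : Int
  unify Int ~ Int
let x : Int
x : Int
\u._ : c -> Int
let z : forall. c -> Int
\v._ : d -> Int
  unify d -> Int ~ Bool -> e
  unify d ~ Bool
  unify Int ~ e
_ _ : Int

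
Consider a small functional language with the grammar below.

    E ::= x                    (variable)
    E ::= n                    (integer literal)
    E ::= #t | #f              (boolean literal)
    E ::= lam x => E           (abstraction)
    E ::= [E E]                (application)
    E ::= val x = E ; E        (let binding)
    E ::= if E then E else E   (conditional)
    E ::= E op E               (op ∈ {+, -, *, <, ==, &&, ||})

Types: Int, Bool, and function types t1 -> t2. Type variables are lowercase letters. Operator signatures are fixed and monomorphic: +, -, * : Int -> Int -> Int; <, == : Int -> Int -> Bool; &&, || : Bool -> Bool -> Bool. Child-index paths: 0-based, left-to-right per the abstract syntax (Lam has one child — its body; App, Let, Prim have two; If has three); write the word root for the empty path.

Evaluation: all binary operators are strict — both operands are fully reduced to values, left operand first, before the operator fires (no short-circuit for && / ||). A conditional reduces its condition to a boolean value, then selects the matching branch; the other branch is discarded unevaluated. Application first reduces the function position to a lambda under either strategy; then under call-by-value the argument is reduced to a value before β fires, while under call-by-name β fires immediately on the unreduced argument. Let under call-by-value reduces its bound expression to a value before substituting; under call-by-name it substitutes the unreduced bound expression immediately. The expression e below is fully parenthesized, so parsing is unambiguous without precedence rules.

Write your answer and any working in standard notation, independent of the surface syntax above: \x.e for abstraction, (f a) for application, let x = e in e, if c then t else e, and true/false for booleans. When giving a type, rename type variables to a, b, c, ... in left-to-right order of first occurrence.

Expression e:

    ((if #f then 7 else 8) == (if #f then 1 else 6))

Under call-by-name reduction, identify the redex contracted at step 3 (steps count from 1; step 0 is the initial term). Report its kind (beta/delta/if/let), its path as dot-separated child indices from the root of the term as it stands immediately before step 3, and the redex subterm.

Working:
step 0: ((if false then 7 else 8) == (if false then 1 else 6))
step 1: [if@0] (8 == (if false then 1 else 6))
step 2: [if@1] (8 == 6)
step 3: [delta@root] false

Answer: delta at root : (8 == 6)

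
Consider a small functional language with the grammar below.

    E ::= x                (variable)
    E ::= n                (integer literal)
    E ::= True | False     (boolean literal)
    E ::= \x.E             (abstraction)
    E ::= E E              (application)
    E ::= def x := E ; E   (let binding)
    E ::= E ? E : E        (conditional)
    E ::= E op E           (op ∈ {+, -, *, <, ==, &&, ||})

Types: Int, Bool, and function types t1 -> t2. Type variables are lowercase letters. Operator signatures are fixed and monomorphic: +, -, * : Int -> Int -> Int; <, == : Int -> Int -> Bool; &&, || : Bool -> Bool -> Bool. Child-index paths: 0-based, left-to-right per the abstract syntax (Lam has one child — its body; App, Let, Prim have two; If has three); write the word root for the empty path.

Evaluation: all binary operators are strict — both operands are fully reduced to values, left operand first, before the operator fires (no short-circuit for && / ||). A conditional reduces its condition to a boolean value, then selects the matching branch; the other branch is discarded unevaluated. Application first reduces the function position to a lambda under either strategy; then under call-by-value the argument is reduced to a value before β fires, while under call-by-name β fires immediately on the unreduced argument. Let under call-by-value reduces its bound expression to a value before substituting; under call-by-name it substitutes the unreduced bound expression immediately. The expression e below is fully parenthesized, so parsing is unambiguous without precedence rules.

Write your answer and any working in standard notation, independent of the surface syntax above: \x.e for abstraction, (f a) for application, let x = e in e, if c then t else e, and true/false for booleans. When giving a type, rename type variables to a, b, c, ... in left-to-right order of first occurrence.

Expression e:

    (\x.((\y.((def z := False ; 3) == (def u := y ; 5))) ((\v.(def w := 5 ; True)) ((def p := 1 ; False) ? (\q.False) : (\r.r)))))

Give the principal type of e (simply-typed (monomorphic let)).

Answer: a -> Bool

Working:
let z : Bool
  unify Int ~ Int
y : b
let u : b
  unify Int ~ Int
\y._ : b -> Bool
let w : Int
\v._ : c -> Bool
let p : Int
  unify Bool ~ Bool
\q._ : d -> Bool
r : e
\r._ : e -> e
  unify d -> Bool ~ e -> e
  unify d ~ e
  unify Bool ~ e
  unify c -> Bool ~ (Bool -> Bool) -> f
  unify c ~ Bool -> Bool
  unify Bool ~ f
_ _ : Bool
  unify b -> Bool ~ Bool -> g
  unify b ~ Bool
  unify Bool ~ g
_ _ : Bool
\x._ : a -> Bool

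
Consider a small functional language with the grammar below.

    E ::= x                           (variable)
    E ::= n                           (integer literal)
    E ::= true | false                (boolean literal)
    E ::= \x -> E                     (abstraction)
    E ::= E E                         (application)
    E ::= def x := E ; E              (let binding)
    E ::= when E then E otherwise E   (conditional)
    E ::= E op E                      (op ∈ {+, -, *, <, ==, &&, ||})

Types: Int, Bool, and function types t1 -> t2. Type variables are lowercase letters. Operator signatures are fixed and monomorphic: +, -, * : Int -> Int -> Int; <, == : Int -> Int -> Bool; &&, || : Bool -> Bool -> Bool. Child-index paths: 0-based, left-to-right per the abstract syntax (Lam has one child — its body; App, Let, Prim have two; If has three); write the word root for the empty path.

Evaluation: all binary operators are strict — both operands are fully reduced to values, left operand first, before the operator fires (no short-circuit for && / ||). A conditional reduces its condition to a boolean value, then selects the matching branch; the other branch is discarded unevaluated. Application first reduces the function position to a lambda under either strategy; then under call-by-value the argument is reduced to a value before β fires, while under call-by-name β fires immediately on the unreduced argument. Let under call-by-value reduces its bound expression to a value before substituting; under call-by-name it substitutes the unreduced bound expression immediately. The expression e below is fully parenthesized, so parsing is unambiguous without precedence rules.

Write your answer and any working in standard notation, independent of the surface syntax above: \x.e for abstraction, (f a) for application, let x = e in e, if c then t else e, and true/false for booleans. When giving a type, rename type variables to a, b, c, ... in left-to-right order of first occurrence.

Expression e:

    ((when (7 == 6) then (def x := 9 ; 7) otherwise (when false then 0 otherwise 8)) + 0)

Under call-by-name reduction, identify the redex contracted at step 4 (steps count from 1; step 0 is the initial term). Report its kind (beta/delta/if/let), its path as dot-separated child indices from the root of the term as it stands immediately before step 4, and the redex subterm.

Derivation:
step 0: ((if (7 == 6) then (let x = 9 in 7) else (if false then 0 else 8)) + 0)
step 1: [delta@0.0] ((if false then (let x = 9 in 7) else (if false then 0 else 8)) + 0)
step 2: [if@0] ((if false then 0 else 8) + 0)
step 3: [if@0] (8 + 0)
step 4: [delta@root] 8

Answer: delta at root : (8 + 0)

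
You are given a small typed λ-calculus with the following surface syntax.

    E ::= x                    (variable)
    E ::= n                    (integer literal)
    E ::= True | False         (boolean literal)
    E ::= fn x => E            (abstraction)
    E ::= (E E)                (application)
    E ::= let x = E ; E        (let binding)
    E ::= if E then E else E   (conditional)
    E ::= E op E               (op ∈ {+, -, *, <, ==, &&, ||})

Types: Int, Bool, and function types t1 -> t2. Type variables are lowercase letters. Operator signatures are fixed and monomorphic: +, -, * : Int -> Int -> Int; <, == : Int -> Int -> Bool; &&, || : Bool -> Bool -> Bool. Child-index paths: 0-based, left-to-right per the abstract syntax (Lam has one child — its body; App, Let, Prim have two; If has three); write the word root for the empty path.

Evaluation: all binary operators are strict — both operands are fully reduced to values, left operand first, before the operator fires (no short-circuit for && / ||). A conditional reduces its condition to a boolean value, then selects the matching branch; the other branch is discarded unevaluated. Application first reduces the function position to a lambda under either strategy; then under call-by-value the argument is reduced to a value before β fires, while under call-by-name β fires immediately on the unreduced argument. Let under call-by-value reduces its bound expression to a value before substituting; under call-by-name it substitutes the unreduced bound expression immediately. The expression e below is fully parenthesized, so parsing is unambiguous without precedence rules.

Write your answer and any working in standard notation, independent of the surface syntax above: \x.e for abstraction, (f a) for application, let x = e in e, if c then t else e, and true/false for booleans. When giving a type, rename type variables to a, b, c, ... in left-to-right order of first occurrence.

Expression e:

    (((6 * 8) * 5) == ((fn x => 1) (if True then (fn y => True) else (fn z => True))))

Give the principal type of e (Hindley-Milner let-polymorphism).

Answer: Bool

Derivation:
  unify Int ~ Int
  unify Int ~ Int
  unify Int ~ Int
  unify Int ~ Int
  unify Int ~ Int
\x._ : a -> Int
  unify Bool ~ Bool
\y._ : b -> Bool
\z._ : c -> Bool
  unify b -> Bool ~ c -> Bool
  unify b ~ c
  unify Bool ~ Bool
  unify a -> Int ~ (c -> Bool) -> d
  unify a ~ c -> Bool
  unify Int ~ d
_ _ : Int
  unify Int ~ Int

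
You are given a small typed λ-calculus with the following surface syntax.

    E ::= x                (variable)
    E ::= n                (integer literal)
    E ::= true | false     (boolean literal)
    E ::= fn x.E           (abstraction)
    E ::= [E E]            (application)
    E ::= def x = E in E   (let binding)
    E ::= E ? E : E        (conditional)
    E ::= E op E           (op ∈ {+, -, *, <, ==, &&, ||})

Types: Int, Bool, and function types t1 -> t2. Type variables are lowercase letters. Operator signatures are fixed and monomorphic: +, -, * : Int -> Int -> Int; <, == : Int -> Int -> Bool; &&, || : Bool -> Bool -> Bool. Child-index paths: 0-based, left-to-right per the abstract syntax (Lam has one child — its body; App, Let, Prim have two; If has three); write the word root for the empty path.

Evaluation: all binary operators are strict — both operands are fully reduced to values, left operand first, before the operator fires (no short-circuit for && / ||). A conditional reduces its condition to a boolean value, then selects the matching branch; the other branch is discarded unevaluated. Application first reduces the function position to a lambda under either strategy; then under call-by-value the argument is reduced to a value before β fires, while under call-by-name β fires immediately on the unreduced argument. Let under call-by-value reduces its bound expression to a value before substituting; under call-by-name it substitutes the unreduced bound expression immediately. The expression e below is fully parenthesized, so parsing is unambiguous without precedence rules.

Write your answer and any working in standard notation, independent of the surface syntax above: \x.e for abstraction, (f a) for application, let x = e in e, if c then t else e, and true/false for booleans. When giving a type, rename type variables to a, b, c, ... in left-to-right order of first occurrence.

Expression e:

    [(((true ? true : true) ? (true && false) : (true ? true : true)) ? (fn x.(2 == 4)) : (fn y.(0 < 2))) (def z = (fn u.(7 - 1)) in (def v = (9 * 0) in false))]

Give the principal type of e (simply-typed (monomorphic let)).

Working:
  unify Bool ~ Bool
  unify Bool ~ Bool
  unify Bool ~ Bool
  unify Bool ~ Bool
  unify Bool ~ Bool
  unify Bool ~ Bool
  unify Bool ~ Bool
  unify Bool ~ Bool
  unify Bool ~ Bool
  unify Int ~ Int
  unify Int ~ Int
\x._ : a -> Bool
  unify Int ~ Int
  unify Int ~ Int
\y._ : b -> Bool
  unify a -> Bool ~ b -> Bool
  unify a ~ b
  unify Bool ~ Bool
  unify Int ~ Int
  unify Int ~ Int
\u._ : c -> Int
let z : c -> Int
  unify Int ~ Int
  unify Int ~ Int
let v : Int
  unify b -> Bool ~ Bool -> d
  unify b ~ Bool
  unify Bool ~ d
_ _ : Bool

Answer: Bool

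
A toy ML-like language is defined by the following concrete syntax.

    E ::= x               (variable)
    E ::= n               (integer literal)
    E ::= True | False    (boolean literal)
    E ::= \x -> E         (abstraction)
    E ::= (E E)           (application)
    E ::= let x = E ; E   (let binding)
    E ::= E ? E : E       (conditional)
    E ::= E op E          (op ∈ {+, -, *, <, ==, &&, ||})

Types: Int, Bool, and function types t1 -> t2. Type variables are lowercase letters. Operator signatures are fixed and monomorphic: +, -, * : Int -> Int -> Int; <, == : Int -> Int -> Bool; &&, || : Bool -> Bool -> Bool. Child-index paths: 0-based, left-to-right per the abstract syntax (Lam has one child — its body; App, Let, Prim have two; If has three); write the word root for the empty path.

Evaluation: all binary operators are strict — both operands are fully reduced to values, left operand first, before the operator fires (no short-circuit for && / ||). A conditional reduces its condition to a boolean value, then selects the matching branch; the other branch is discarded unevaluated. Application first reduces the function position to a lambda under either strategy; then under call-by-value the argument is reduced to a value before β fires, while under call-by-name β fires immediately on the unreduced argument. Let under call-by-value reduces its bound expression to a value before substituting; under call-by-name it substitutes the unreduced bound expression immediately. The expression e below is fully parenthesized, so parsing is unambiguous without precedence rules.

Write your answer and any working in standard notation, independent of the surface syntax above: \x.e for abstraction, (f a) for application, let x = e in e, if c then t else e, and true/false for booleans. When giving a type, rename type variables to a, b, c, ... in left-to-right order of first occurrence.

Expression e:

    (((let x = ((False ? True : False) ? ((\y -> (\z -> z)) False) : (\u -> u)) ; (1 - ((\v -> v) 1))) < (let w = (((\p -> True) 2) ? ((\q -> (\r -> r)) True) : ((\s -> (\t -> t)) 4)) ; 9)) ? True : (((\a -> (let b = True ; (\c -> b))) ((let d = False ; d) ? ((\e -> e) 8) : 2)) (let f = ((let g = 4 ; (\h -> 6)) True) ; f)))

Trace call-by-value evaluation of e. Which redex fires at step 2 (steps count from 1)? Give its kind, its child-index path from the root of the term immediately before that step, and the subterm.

Answer: if at 0.0.0 : (if false then ((\y.(\z.z)) false) else (\u.u))

Working:
step 0: (if ((let x = (if (if false then true else false) then ((\y.(\z.z)) false) else (\u.u)) in (1 - ((\v.v) 1))) < (let w = (if ((\p.true) 2) then ((\q.(\r.r)) true) else ((\s.(\t.t)) 4)) in 9)) then true else (((\a.(let b = true in (\c.b))) (if (let d = false in d) then ((\e.e) 8) else 2)) (let f = ((let g = 4 in (\h.6)) true) in f)))
step 1: [if@0.0.0.0] (if ((let x = (if false then ((\y.(\z.z)) false) else (\u.u)) in (1 - ((\v.v) 1))) < (let w = (if ((\p.true) 2) then ((\q.(\r.r)) true) else ((\s.(\t.t)) 4)) in 9)) then true else (((\a.(let b = true in (\c.b))) (if (let d = false in d) then ((\e.e) 8) else 2)) (let f = ((let g = 4 in (\h.6)) true) in f)))
step 2: [if@0.0.0] (if ((let x = (\u.u) in (1 - ((\v.v) 1))) < (let w = (if ((\p.true) 2) then ((\q.(\r.r)) true) else ((\s.(\t.t)) 4)) in 9)) then true else (((\a.(let b = true in (\c.b))) (if (let d = false in d) then ((\e.e) 8) else 2)) (let f = ((let g = 4 in (\h.6)) true) in f)))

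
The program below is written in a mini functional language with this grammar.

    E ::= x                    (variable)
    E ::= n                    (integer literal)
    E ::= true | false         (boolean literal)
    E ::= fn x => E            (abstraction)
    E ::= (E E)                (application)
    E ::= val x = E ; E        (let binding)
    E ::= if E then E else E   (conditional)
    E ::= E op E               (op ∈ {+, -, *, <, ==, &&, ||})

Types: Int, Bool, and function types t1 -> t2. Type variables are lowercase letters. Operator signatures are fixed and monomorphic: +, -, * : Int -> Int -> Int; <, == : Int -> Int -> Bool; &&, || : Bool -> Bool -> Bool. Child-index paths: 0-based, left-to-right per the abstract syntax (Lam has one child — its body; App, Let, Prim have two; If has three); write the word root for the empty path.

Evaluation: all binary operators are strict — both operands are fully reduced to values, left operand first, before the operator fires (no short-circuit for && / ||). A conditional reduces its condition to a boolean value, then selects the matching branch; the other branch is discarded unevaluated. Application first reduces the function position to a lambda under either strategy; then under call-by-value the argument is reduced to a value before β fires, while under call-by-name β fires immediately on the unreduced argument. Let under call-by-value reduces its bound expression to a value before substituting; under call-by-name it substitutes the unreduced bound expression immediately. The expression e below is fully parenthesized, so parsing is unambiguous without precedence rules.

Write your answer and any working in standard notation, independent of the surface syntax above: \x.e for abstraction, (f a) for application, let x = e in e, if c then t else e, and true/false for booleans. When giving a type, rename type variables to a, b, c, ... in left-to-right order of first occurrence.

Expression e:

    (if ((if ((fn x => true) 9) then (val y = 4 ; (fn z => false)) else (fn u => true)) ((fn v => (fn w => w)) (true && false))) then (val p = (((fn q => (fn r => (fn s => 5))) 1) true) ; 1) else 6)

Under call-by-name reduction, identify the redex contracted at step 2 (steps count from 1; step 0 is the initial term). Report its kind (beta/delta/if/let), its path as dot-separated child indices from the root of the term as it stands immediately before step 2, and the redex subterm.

Working:
step 0: (if ((if ((\x.true) 9) then (let y = 4 in (\z.false)) else (\u.true)) ((\v.(\w.w)) (true && false))) then (let p = (((\q.(\r.(\s.5))) 1) true) in 1) else 6)
step 1: [beta@0.0.0] (if ((if true then (let y = 4 in (\z.false)) else (\u.true)) ((\v.(\w.w)) (true && false))) then (let p = (((\q.(\r.(\s.5))) 1) true) in 1) else 6)
step 2: [if@0.0] (if ((let y = 4 in (\z.false)) ((\v.(\w.w)) (true && false))) then (let p = (((\q.(\r.(\s.5))) 1) true) in 1) else 6)

Answer: if at 0.0 : (if true then (let y = 4 in (\z.false)) else (\u.true))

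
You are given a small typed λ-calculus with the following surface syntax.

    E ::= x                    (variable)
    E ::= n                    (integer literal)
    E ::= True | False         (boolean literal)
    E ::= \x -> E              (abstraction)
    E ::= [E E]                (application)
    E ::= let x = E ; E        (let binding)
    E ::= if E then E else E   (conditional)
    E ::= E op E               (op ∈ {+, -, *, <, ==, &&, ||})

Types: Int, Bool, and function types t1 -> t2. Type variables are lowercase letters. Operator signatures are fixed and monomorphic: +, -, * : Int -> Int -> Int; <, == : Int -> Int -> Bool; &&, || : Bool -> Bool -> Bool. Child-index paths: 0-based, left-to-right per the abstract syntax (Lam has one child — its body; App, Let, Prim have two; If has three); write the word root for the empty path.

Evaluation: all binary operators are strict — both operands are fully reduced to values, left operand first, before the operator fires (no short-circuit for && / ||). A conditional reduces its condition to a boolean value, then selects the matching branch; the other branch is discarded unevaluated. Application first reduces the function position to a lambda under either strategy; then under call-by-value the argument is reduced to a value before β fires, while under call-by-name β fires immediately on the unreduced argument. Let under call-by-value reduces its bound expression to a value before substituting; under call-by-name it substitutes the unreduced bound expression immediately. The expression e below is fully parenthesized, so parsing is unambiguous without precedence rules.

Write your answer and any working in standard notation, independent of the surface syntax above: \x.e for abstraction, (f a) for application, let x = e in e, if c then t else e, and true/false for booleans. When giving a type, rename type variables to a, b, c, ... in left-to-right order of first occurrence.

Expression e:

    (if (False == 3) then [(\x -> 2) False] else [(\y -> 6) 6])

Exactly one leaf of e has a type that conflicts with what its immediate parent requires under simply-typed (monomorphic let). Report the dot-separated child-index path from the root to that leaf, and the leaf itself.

Working:
  unify Bool ~ Int
  FAIL: mismatch Bool ~ Int

Answer: 0.0 : false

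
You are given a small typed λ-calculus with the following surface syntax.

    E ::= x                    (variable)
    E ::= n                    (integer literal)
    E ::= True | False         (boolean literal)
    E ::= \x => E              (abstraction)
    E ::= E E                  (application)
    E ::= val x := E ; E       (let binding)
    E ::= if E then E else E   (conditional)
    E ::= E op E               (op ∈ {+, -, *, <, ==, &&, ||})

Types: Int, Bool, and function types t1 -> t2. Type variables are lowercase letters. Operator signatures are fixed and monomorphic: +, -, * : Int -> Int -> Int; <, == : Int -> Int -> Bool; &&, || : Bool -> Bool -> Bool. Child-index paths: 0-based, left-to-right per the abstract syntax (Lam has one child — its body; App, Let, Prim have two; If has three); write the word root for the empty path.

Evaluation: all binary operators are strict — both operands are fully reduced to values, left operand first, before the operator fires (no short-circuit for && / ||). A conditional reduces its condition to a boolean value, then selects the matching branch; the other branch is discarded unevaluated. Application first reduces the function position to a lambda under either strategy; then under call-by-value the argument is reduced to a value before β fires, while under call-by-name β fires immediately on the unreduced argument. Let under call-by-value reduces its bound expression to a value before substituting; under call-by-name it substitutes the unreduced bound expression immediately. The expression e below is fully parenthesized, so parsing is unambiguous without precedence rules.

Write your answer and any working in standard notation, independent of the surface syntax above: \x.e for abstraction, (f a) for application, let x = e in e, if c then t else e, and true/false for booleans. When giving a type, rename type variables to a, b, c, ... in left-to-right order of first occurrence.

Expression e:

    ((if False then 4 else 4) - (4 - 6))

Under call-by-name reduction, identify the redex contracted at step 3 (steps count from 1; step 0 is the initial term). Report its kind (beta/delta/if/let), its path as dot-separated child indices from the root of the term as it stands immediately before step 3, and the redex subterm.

Answer: delta at root : (4 - -2)

Derivation:
step 0: ((if false then 4 else 4) - (4 - 6))
step 1: [if@0] (4 - (4 - 6))
step 2: [delta@1] (4 - -2)
step 3: [delta@root] 6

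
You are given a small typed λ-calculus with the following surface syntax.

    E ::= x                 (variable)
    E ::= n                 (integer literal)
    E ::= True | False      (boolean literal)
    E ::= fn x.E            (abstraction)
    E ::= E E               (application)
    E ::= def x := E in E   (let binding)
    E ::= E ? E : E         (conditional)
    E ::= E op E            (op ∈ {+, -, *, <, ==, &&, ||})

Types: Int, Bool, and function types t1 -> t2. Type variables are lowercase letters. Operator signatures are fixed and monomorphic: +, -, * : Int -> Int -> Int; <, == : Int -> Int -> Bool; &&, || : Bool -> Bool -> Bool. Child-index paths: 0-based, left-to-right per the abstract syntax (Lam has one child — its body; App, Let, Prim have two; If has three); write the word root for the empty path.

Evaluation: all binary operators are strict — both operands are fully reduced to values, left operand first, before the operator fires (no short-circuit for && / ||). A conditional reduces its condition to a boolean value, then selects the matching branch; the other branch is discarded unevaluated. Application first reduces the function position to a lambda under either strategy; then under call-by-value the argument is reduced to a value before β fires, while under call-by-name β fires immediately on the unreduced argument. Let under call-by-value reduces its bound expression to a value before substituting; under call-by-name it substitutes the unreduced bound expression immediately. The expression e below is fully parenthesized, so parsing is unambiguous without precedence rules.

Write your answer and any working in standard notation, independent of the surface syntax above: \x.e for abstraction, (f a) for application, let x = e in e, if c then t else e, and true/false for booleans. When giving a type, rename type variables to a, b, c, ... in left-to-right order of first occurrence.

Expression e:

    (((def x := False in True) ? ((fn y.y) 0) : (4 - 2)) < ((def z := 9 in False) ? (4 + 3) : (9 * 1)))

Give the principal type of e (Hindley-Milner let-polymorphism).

Working:
let x : Bool
  unify Bool ~ Bool
y : a
\y._ : a -> a
  unify a -> a ~ Int -> b
  unify a ~ Int
  unify Int ~ b
_ _ : Int
  unify Int ~ Int
  unify Int ~ Int
  unify Int ~ Int
  unify Int ~ Int
let z : Int
  unify Bool ~ Bool
  unify Int ~ Int
  unify Int ~ Int
  unify Int ~ Int
  unify Int ~ Int
  unify Int ~ Int
  unify Int ~ Int

Answer: Bool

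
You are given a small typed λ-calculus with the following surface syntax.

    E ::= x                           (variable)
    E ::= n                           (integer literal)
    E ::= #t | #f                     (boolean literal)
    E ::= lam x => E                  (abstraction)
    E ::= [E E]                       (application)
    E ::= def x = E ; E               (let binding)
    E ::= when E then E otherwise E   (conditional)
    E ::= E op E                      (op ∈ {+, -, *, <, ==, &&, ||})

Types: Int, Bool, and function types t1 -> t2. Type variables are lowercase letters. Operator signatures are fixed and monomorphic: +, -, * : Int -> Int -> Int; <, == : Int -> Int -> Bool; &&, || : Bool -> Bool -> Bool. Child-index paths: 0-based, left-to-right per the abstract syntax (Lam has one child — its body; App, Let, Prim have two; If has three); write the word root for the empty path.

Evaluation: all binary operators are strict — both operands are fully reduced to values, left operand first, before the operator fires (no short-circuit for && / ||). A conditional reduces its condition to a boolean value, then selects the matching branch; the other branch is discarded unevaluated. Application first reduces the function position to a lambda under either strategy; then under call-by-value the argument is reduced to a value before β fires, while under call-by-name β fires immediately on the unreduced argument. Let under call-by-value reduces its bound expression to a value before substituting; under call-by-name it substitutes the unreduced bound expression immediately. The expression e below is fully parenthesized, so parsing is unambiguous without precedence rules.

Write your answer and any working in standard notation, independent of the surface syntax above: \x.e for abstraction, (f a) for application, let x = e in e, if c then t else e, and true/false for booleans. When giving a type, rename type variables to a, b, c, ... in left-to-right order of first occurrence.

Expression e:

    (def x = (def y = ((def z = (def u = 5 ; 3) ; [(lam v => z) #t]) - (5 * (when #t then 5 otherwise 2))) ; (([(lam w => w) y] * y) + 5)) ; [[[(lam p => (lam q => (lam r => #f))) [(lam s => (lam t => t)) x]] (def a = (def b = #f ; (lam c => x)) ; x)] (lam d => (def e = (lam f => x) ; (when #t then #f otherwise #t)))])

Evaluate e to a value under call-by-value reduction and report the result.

Answer: false

Working:
step 0: (let x = (let y = ((let z = (let u = 5 in 3) in ((\v.z) true)) - (5 * (if true then 5 else 2))) in ((((\w.w) y) * y) + 5)) in ((((\p.(\q.(\r.false))) ((\s.(\t.t)) x)) (let a = (let b = false in (\c.x)) in x)) (\d.(let e = (\f.x) in (if true then false else true)))))
step 1: [let@0.0.0.0] (let x = (let y = ((let z = 3 in ((\v.z) true)) - (5 * (if true then 5 else 2))) in ((((\w.w) y) * y) + 5)) in ((((\p.(\q.(\r.false))) ((\s.(\t.t)) x)) (let a = (let b = false in (\c.x)) in x)) (\d.(let e = (\f.x) in (if true then false else true)))))
step 2: [let@0.0.0] (let x = (let y = (((\v.3) true) - (5 * (if true then 5 else 2))) in ((((\w.w) y) * y) + 5)) in ((((\p.(\q.(\r.false))) ((\s.(\t.t)) x)) (let a = (let b = false in (\c.x)) in x)) (\d.(let e = (\f.x) in (if true then false else true)))))
step 3: [beta@0.0.0] (let x = (let y = (3 - (5 * (if true then 5 else 2))) in ((((\w.w) y) * y) + 5)) in ((((\p.(\q.(\r.false))) ((\s.(\t.t)) x)) (let a = (let b = false in (\c.x)) in x)) (\d.(let e = (\f.x) in (if true then false else true)))))
step 4: [if@0.0.1.1] (let x = (let y = (3 - (5 * 5)) in ((((\w.w) y) * y) + 5)) in ((((\p.(\q.(\r.false))) ((\s.(\t.t)) x)) (let a = (let b = false in (\c.x)) in x)) (\d.(let e = (\f.x) in (if true then false else true)))))
step 5: [delta@0.0.1] (let x = (let y = (3 - 25) in ((((\w.w) y) * y) + 5)) in ((((\p.(\q.(\r.false))) ((\s.(\t.t)) x)) (let a = (let b = false in (\c.x)) in x)) (\d.(let e = (\f.x) in (if true then false else true)))))
step 6: [delta@0.0] (let x = (let y = -22 in ((((\w.w) y) * y) + 5)) in ((((\p.(\q.(\r.false))) ((\s.(\t.t)) x)) (let a = (let b = false in (\c.x)) in x)) (\d.(let e = (\f.x) in (if true then false else true)))))
step 7: [let@0] (let x = ((((\w.w) -22) * -22) + 5) in ((((\p.(\q.(\r.false))) ((\s.(\t.t)) x)) (let a = (let b = false in (\c.x)) in x)) (\d.(let e = (\f.x) in (if true then false else true)))))
step 8: [beta@0.0.0] (let x = ((-22 * -22) + 5) in ((((\p.(\q.(\r.false))) ((\s.(\t.t)) x)) (let a = (let b = false in (\c.x)) in x)) (\d.(let e = (\f.x) in (if true then false else true)))))
step 9: [delta@0.0] (let x = (484 + 5) in ((((\p.(\q.(\r.false))) ((\s.(\t.t)) x)) (let a = (let b = false in (\c.x)) in x)) (\d.(let e = (\f.x) in (if true then false else true)))))
step 10: [delta@0] (let x = 489 in ((((\p.(\q.(\r.false))) ((\s.(\t.t)) x)) (let a = (let b = false in (\c.x)) in x)) (\d.(let e = (\f.x) in (if true then false else true)))))
step 11: [let@root] ((((\p.(\q.(\r.false))) ((\s.(\t.t)) 489)) (let a = (let b = false in (\c.489)) in 489)) (\d.(let e = (\f.489) in (if true then false else true))))
step 12: [beta@0.0.1] ((((\p.(\q.(\r.false))) (\t.t)) (let a = (let b = false in (\c.489)) in 489)) (\d.(let e = (\f.489) in (if true then false else true))))
step 13: [beta@0.0] (((\q.(\r.false)) (let a = (let b = false in (\c.489)) in 489)) (\d.(let e = (\f.489) in (if true then false else true))))
step 14: [let@0.1.0] (((\q.(\r.false)) (let a = (\c.489) in 489)) (\d.(let e = (\f.489) in (if true then false else true))))
step 15: [let@0.1] (((\q.(\r.false)) 489) (\d.(let e = (\f.489) in (if true then false else true))))
step 16: [beta@0] ((\r.false) (\d.(let e = (\f.489) in (if true then false else true))))
step 17: [beta@root] false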